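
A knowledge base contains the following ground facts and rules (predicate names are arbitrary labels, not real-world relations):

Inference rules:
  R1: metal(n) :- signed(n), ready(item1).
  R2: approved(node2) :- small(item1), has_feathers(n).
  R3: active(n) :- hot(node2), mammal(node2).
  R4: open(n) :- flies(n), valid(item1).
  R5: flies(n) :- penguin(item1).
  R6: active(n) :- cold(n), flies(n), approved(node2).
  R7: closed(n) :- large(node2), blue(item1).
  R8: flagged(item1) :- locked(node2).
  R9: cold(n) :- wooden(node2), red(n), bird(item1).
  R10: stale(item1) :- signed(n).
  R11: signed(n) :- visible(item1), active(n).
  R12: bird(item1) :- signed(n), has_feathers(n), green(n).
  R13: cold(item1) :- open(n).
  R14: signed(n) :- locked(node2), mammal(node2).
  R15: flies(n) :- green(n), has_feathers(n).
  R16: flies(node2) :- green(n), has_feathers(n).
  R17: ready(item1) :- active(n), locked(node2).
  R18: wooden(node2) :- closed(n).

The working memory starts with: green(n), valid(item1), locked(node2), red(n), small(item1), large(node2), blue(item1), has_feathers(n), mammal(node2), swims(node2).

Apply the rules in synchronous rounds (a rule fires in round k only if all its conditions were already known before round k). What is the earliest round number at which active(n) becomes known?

[1] R2 [approved(node2) :- small(item1), has_feathers(n).]; R7 [closed(n) :- large(node2), blue(item1).]; R8 [flagged(item1) :- locked(node2).]; R14 [signed(n) :- locked(node2), mammal(node2).]; R15 [flies(n) :- green(n), has_feathers(n).]; R16 [flies(node2) :- green(n), has_feathers(n).]. ⇒ new: approved(node2), closed(n), flagged(item1), signed(n), flies(n), flies(node2).
[2] R4 [open(n) :- flies(n), valid(item1).]; R10 [stale(item1) :- signed(n).]; R12 [bird(item1) :- signed(n), has_feathers(n), green(n).]; R18 [wooden(node2) :- closed(n).]. ⇒ new: open(n), stale(item1), bird(item1), wooden(node2).
[3] R9 [cold(n) :- wooden(node2), red(n), bird(item1).]; R13 [cold(item1) :- open(n).]. ⇒ new: cold(n), cold(item1).
[4] R6 [active(n) :- cold(n), flies(n), approved(node2).]. ⇒ new: active(n).
active(n) first appears in round 4.

4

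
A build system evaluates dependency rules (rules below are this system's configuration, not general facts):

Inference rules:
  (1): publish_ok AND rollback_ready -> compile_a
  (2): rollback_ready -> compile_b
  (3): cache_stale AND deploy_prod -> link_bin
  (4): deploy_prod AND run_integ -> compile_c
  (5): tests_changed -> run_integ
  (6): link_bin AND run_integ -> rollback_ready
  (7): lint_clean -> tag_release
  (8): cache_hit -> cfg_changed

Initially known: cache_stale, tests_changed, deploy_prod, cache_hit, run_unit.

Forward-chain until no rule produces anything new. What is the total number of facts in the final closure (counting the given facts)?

Round 1: (3) [cache_stale AND deploy_prod -> link_bin]; (5) [tests_changed -> run_integ]; (8) [cache_hit -> cfg_changed]. New: link_bin, run_integ, cfg_changed.
Round 2: (4) [deploy_prod AND run_integ -> compile_c]; (6) [link_bin AND run_integ -> rollback_ready]. New: compile_c, rollback_ready.
Round 3: (2) [rollback_ready -> compile_b]. New: compile_b.
Closure: {cache_hit, cache_stale, cfg_changed, compile_b, compile_c, deploy_prod, link_bin, rollback_ready, run_integ, run_unit, tests_changed} — 11 facts.

11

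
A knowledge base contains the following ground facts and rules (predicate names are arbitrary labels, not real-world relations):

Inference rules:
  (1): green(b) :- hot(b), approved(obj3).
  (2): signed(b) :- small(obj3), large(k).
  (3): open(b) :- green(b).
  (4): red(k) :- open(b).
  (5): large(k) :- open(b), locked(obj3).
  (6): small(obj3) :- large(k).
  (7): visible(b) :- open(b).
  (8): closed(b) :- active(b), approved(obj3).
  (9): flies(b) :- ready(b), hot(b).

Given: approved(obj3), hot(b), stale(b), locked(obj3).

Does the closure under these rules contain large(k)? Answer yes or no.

Round 1: (1) [green(b) :- hot(b), approved(obj3).]. New: green(b).
Round 2: (3) [open(b) :- green(b).]. New: open(b).
Round 3: (4) [red(k) :- open(b).]; (5) [large(k) :- open(b), locked(obj3).]; (7) [visible(b) :- open(b).]. New: red(k), large(k), visible(b).
Round 4: (6) [small(obj3) :- large(k).]. New: small(obj3).
Round 5: (2) [signed(b) :- small(obj3), large(k).]. New: signed(b).
large(k) appears in round 3, so it is derivable.

yes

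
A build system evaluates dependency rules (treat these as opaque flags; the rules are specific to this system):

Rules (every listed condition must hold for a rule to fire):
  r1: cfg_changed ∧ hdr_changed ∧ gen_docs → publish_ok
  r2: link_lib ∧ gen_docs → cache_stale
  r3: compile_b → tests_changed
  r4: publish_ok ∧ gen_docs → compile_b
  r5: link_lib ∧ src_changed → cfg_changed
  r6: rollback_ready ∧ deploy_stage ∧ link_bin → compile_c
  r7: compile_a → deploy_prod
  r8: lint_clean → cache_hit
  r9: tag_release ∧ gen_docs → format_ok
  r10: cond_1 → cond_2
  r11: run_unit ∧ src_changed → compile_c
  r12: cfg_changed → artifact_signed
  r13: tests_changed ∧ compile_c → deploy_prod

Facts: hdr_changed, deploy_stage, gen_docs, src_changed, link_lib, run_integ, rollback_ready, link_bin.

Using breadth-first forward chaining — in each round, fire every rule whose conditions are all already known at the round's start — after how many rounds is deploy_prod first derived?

5

Round 1: r2 [link_lib ∧ gen_docs → cache_stale]; r5 [link_lib ∧ src_changed → cfg_changed]; r6 [rollback_ready ∧ deploy_stage ∧ link_bin → compile_c]. New: cache_stale, cfg_changed, compile_c.
Round 2: r1 [cfg_changed ∧ hdr_changed ∧ gen_docs → publish_ok]; r12 [cfg_changed → artifact_signed]. New: publish_ok, artifact_signed.
Round 3: r4 [publish_ok ∧ gen_docs → compile_b]. New: compile_b.
Round 4: r3 [compile_b → tests_changed]. New: tests_changed.
Round 5: r13 [tests_changed ∧ compile_c → deploy_prod]. New: deploy_prod.
deploy_prod first appears in round 5.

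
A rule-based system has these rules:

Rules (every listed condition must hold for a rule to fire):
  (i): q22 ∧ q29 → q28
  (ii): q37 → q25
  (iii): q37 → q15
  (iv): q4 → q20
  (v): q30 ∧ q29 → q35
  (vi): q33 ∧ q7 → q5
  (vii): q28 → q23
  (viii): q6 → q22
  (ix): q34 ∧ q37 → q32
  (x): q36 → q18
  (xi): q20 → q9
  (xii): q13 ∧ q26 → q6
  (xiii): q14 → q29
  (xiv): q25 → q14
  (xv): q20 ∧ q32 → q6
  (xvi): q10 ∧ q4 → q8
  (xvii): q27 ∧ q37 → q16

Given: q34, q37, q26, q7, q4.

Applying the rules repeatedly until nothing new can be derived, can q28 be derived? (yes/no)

[1] (ii) [q37 → q25]; (iii) [q37 → q15]; (iv) [q4 → q20]; (ix) [q34 ∧ q37 → q32]. ⇒ new: q25, q15, q20, q32.
[2] (xi) [q20 → q9]; (xiv) [q25 → q14]; (xv) [q20 ∧ q32 → q6]. ⇒ new: q9, q14, q6.
[3] (viii) [q6 → q22]; (xiii) [q14 → q29]. ⇒ new: q22, q29.
[4] (i) [q22 ∧ q29 → q28]. ⇒ new: q28.
[5] (vii) [q28 → q23]. ⇒ new: q23.
q28 appears in round 4, so it is derivable.

yes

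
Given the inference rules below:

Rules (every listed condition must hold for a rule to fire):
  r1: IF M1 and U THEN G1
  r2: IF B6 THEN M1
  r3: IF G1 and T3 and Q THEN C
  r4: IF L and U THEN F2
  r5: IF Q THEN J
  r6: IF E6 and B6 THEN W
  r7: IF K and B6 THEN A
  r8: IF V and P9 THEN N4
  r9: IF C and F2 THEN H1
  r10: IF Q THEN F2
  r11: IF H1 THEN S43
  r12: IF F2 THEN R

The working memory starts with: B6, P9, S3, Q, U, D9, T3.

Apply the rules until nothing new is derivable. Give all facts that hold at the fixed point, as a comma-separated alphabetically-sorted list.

Round 1 — r2, r5, r10, derive M1, J, F2.
Round 2 — r1, r12, derive G1, R.
Round 3 — r3, derive C.
Round 4 — r9, derive H1.
Round 5 — r11, derive S43.

B6, C, D9, F2, G1, H1, J, M1, P9, Q, R, S3, S43, T3, U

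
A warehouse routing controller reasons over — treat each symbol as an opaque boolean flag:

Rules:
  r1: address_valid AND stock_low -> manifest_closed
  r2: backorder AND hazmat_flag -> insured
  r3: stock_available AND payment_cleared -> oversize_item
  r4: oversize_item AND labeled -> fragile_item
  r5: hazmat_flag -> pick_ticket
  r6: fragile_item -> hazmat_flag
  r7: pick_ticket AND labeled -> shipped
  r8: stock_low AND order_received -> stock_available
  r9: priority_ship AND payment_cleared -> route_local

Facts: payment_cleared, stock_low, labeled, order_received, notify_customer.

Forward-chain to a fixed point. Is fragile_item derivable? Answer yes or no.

yes

Round 1 fires r8, giving stock_available.
Round 2 fires r3, giving oversize_item.
Round 3 fires r4, giving fragile_item.
Round 4 fires r6, giving hazmat_flag.
Round 5 fires r5, giving pick_ticket.
Round 6 fires r7, giving shipped.
fragile_item appears in round 3, so it is derivable.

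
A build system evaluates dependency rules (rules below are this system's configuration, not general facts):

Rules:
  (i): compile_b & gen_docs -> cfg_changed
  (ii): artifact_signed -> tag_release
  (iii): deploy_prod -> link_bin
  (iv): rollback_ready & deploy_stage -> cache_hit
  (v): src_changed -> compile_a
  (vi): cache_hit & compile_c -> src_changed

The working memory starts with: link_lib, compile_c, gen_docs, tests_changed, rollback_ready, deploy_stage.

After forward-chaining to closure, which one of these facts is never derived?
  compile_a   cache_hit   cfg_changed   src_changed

Round 1: (iv) [rollback_ready & deploy_stage -> cache_hit]. Adds cache_hit.
Round 2: (vi) [cache_hit & compile_c -> src_changed]. Adds src_changed.
Round 3: (v) [src_changed -> compile_a]. Adds compile_a.
Derived: src_changed (round 2), cache_hit (round 1), compile_a (round 3). cfg_changed never appears in any round.

cfg_changed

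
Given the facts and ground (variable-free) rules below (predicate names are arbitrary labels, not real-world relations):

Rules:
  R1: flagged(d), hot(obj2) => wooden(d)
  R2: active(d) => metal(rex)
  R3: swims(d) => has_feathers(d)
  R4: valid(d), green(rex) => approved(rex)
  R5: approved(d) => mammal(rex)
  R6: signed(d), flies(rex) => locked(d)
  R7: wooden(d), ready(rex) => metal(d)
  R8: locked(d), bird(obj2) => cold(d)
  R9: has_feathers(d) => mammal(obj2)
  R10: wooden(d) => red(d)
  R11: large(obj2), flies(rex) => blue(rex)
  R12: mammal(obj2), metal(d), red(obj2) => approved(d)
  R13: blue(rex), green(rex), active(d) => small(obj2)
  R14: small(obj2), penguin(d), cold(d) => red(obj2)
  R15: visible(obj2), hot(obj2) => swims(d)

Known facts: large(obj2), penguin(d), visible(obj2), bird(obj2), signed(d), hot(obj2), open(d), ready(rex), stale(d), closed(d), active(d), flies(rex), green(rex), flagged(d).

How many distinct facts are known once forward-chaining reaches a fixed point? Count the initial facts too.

28

Round 1 — R1, R2, R6, R11, R15, derive wooden(d), metal(rex), locked(d), blue(rex), swims(d).
Round 2 — R3, R7, R8, R10, R13, derive has_feathers(d), metal(d), cold(d), red(d), small(obj2).
Round 3 — R9, R14, derive mammal(obj2), red(obj2).
Round 4 — R12, derive approved(d).
Round 5 — R5, derive mammal(rex).
Closure: {active(d), approved(d), bird(obj2), blue(rex), closed(d), cold(d), flagged(d), flies(rex), green(rex), has_feathers(d), hot(obj2), large(obj2), locked(d), mammal(obj2), mammal(rex), metal(d), metal(rex), open(d), penguin(d), ready(rex), red(d), red(obj2), signed(d), small(obj2), stale(d), swims(d), visible(obj2), wooden(d)} — 28 facts.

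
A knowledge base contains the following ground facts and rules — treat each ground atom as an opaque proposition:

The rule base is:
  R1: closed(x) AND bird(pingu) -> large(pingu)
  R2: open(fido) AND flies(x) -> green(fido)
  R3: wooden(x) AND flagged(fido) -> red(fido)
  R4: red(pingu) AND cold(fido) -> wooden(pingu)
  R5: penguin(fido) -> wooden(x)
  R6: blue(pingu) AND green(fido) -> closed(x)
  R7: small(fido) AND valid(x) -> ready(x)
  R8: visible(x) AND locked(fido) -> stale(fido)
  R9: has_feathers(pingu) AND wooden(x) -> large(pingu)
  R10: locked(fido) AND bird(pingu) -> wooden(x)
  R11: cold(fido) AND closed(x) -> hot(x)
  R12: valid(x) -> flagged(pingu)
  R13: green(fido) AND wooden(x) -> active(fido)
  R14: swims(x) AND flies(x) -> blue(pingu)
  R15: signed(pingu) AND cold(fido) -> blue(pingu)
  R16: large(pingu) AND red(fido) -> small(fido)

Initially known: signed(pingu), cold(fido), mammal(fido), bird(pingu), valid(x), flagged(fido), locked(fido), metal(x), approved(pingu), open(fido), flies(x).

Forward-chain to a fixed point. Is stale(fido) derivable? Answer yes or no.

Round 1 — R2, R10, R12, R15, derive green(fido), wooden(x), flagged(pingu), blue(pingu).
Round 2 — R3, R6, R13, derive red(fido), closed(x), active(fido).
Round 3 — R1, R11, derive large(pingu), hot(x).
Round 4 — R16, derive small(fido).
Round 5 — R7, derive ready(x).
Fixed point reached. stale(fido) is concluded only by R8; R8 needs visible(x) (never derived).

no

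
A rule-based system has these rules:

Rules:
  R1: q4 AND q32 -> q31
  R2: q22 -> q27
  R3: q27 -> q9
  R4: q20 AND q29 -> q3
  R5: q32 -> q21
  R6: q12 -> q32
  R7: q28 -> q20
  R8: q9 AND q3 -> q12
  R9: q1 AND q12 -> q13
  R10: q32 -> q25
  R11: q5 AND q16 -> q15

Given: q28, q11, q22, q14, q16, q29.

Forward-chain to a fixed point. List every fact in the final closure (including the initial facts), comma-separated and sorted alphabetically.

Round 1 — R2, R7, derive q27, q20.
Round 2 — R3, R4, derive q9, q3.
Round 3 — R8, derive q12.
Round 4 — R6, derive q32.
Round 5 — R5, R10, derive q21, q25.

q11, q12, q14, q16, q20, q21, q22, q25, q27, q28, q29, q3, q32, q9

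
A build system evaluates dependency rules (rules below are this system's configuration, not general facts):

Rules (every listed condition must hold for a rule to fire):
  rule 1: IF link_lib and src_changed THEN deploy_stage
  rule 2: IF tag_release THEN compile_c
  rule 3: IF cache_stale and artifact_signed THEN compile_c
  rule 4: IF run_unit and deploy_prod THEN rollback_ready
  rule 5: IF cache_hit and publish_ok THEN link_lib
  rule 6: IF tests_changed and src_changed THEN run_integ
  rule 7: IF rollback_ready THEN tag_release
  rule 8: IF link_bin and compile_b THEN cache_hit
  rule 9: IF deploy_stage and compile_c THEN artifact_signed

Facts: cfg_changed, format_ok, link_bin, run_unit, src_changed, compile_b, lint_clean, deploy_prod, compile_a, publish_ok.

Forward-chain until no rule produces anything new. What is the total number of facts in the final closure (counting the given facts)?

Round 1: rule 4 [IF run_unit and deploy_prod THEN rollback_ready]; rule 8 [IF link_bin and compile_b THEN cache_hit]. New: rollback_ready, cache_hit.
Round 2: rule 5 [IF cache_hit and publish_ok THEN link_lib]; rule 7 [IF rollback_ready THEN tag_release]. New: link_lib, tag_release.
Round 3: rule 1 [IF link_lib and src_changed THEN deploy_stage]; rule 2 [IF tag_release THEN compile_c]. New: deploy_stage, compile_c.
Round 4: rule 9 [IF deploy_stage and compile_c THEN artifact_signed]. New: artifact_signed.
Closure: {artifact_signed, cache_hit, cfg_changed, compile_a, compile_b, compile_c, deploy_prod, deploy_stage, format_ok, link_bin, link_lib, lint_clean, publish_ok, rollback_ready, run_unit, src_changed, tag_release} — 17 facts.

17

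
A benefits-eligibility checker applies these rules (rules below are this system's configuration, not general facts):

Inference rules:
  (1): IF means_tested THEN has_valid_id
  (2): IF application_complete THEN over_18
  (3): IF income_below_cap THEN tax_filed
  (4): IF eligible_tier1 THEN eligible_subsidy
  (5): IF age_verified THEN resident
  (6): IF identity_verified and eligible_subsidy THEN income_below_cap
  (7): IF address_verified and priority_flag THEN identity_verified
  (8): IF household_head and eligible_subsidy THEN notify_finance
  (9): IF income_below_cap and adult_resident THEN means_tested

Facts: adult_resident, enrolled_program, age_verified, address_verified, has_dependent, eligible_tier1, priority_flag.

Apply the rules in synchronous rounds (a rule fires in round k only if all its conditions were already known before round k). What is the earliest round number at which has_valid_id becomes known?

Round 1 — (4), (5), (7), derive eligible_subsidy, resident, identity_verified.
Round 2 — (6), derive income_below_cap.
Round 3 — (3), (9), derive tax_filed, means_tested.
Round 4 — (1), derive has_valid_id.
has_valid_id first appears in round 4.

4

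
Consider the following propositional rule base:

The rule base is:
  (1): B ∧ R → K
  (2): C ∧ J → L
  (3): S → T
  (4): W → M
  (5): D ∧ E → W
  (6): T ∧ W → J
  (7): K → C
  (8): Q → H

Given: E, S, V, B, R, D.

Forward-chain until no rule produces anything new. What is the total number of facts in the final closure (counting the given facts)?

13

Round 1 — (1), (3), (5), derive K, T, W.
Round 2 — (4), (6), (7), derive M, J, C.
Round 3 — (2), derive L.
Closure: {B, C, D, E, J, K, L, M, R, S, T, V, W} — 13 facts.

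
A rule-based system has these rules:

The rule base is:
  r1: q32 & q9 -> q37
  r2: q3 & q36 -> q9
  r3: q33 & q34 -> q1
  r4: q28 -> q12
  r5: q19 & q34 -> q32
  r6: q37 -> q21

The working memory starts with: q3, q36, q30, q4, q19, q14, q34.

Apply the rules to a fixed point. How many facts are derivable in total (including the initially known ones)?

11

Round 1: r2 [q3 & q36 -> q9]; r5 [q19 & q34 -> q32]. Adds q9, q32.
Round 2: r1 [q32 & q9 -> q37]. Adds q37.
Round 3: r6 [q37 -> q21]. Adds q21.
Closure: {q14, q19, q21, q3, q30, q32, q34, q36, q37, q4, q9} — 11 facts.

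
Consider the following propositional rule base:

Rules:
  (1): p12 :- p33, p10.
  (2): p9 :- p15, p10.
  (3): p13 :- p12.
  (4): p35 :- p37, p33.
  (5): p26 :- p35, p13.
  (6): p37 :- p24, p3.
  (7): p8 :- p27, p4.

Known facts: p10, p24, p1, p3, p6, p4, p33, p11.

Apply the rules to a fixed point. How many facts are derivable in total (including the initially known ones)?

13

Round 1: (1) [p12 :- p33, p10.]; (6) [p37 :- p24, p3.]. Adds p12, p37.
Round 2: (3) [p13 :- p12.]; (4) [p35 :- p37, p33.]. Adds p13, p35.
Round 3: (5) [p26 :- p35, p13.]. Adds p26.
Closure: {p1, p10, p11, p12, p13, p24, p26, p3, p33, p35, p37, p4, p6} — 13 facts.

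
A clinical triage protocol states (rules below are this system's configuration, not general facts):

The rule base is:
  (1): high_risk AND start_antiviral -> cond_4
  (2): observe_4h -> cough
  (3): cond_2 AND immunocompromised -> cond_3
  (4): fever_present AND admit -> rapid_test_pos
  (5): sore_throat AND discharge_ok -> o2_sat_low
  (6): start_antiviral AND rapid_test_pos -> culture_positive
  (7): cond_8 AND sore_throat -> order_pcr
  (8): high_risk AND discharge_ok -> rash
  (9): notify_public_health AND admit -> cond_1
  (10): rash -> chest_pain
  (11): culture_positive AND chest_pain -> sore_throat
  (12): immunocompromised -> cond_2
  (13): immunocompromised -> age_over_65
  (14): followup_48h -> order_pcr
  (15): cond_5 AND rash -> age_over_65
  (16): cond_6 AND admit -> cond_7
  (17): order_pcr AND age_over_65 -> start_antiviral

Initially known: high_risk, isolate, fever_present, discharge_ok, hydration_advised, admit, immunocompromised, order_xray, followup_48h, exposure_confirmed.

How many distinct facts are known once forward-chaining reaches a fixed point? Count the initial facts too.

Round 1: (4) [fever_present AND admit -> rapid_test_pos]; (8) [high_risk AND discharge_ok -> rash]; (12) [immunocompromised -> cond_2]; (13) [immunocompromised -> age_over_65]; (14) [followup_48h -> order_pcr]. Adds rapid_test_pos, rash, cond_2, age_over_65, order_pcr.
Round 2: (3) [cond_2 AND immunocompromised -> cond_3]; (10) [rash -> chest_pain]; (17) [order_pcr AND age_over_65 -> start_antiviral]. Adds cond_3, chest_pain, start_antiviral.
Round 3: (1) [high_risk AND start_antiviral -> cond_4]; (6) [start_antiviral AND rapid_test_pos -> culture_positive]. Adds cond_4, culture_positive.
Round 4: (11) [culture_positive AND chest_pain -> sore_throat]. Adds sore_throat.
Round 5: (5) [sore_throat AND discharge_ok -> o2_sat_low]. Adds o2_sat_low.
Closure: {admit, age_over_65, chest_pain, cond_2, cond_3, cond_4, culture_positive, discharge_ok, exposure_confirmed, fever_present, followup_48h, high_risk, hydration_advised, immunocompromised, isolate, o2_sat_low, order_pcr, order_xray, rapid_test_pos, rash, sore_throat, start_antiviral} — 22 facts.

22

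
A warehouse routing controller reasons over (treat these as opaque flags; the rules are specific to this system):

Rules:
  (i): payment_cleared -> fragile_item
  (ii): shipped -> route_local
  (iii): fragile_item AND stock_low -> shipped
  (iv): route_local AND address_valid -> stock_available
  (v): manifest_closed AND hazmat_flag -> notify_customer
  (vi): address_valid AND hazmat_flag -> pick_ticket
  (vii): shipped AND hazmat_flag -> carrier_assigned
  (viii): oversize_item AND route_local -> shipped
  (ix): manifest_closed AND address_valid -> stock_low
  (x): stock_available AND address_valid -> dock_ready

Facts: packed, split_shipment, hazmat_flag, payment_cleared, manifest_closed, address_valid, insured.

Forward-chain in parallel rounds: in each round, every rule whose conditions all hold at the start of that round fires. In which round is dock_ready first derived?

[1] (i) [payment_cleared -> fragile_item]; (v) [manifest_closed AND hazmat_flag -> notify_customer]; (vi) [address_valid AND hazmat_flag -> pick_ticket]; (ix) [manifest_closed AND address_valid -> stock_low]. ⇒ new: fragile_item, notify_customer, pick_ticket, stock_low.
[2] (iii) [fragile_item AND stock_low -> shipped]. ⇒ new: shipped.
[3] (ii) [shipped -> route_local]; (vii) [shipped AND hazmat_flag -> carrier_assigned]. ⇒ new: route_local, carrier_assigned.
[4] (iv) [route_local AND address_valid -> stock_available]. ⇒ new: stock_available.
[5] (x) [stock_available AND address_valid -> dock_ready]. ⇒ new: dock_ready.
dock_ready first appears in round 5.

5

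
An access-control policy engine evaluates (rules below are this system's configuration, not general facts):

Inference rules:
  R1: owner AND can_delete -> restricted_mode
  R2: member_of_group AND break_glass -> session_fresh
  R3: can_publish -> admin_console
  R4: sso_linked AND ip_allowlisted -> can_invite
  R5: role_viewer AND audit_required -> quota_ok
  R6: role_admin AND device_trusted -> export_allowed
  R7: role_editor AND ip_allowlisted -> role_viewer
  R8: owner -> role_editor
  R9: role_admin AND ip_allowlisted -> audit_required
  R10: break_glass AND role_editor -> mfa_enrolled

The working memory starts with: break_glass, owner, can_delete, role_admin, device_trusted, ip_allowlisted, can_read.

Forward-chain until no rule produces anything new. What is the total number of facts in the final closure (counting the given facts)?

14

Round 1 fires R1, R6, R8, R9, giving restricted_mode, export_allowed, role_editor, audit_required.
Round 2 fires R7, R10, giving role_viewer, mfa_enrolled.
Round 3 fires R5, giving quota_ok.
Closure: {audit_required, break_glass, can_delete, can_read, device_trusted, export_allowed, ip_allowlisted, mfa_enrolled, owner, quota_ok, restricted_mode, role_admin, role_editor, role_viewer} — 14 facts.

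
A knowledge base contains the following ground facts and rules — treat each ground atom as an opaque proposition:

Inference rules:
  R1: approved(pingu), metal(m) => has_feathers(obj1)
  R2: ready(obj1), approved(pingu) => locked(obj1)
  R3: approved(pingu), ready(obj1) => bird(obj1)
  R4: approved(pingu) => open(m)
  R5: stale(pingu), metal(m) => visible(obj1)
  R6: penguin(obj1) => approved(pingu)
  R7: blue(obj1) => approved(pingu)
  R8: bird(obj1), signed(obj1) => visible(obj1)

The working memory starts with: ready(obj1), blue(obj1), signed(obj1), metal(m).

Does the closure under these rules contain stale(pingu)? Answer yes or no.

no

Round 1 — R7, derive approved(pingu).
Round 2 — R1, R2, R3, R4, derive has_feathers(obj1), locked(obj1), bird(obj1), open(m).
Round 3 — R8, derive visible(obj1).
Fixed point reached. No rule has stale(pingu) as a consequent, and it is not given.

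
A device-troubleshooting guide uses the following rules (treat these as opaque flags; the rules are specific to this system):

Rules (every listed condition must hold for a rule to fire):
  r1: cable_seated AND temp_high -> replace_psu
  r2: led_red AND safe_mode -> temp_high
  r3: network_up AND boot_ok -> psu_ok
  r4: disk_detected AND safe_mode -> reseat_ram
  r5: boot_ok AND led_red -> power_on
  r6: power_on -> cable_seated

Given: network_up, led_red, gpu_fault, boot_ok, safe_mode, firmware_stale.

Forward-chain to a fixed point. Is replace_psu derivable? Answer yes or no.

yes

Round 1: r2 [led_red AND safe_mode -> temp_high]; r3 [network_up AND boot_ok -> psu_ok]; r5 [boot_ok AND led_red -> power_on]. Adds temp_high, psu_ok, power_on.
Round 2: r6 [power_on -> cable_seated]. Adds cable_seated.
Round 3: r1 [cable_seated AND temp_high -> replace_psu]. Adds replace_psu.
replace_psu appears in round 3, so it is derivable.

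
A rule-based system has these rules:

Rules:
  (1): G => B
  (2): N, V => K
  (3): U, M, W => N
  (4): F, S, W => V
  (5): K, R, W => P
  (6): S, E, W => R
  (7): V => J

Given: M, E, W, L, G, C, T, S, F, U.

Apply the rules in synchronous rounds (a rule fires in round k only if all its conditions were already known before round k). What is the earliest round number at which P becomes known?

3

Round 1: (1) [G => B]; (3) [U, M, W => N]; (4) [F, S, W => V]; (6) [S, E, W => R]. Adds B, N, V, R.
Round 2: (2) [N, V => K]; (7) [V => J]. Adds K, J.
Round 3: (5) [K, R, W => P]. Adds P.
P first appears in round 3.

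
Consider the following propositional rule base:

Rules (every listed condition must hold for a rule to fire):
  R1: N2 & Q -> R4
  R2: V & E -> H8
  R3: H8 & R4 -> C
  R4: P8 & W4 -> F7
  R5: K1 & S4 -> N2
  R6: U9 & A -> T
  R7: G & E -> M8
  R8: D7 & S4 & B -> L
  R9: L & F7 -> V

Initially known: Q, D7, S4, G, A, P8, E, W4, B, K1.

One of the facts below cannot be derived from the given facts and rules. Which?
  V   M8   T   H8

Round 1 fires R4, R5, R7, R8, giving F7, N2, M8, L.
Round 2 fires R1, R9, giving R4, V.
Round 3 fires R2, giving H8.
Round 4 fires R3, giving C.
Derived: M8 (round 1), V (round 2), H8 (round 3). T never appears in any round.

T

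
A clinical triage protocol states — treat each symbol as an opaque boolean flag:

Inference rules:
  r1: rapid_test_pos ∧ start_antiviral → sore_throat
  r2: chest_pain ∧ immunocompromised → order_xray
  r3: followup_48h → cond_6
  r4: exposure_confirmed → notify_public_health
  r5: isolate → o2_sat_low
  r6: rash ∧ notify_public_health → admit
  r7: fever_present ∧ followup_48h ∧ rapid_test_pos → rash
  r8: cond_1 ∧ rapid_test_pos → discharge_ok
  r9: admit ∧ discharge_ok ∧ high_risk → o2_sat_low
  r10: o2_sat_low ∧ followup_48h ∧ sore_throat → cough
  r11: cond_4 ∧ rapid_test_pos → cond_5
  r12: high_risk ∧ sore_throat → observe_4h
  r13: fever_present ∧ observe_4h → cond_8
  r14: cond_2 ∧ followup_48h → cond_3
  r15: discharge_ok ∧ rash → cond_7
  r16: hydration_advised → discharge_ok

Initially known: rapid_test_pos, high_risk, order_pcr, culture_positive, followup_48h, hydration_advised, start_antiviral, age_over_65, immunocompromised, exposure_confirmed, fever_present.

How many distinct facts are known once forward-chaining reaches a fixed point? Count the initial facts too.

22

Round 1 — r1, r3, r4, r7, r16, derive sore_throat, cond_6, notify_public_health, rash, discharge_ok.
Round 2 — r6, r12, r15, derive admit, observe_4h, cond_7.
Round 3 — r9, r13, derive o2_sat_low, cond_8.
Round 4 — r10, derive cough.
Closure: {admit, age_over_65, cond_6, cond_7, cond_8, cough, culture_positive, discharge_ok, exposure_confirmed, fever_present, followup_48h, high_risk, hydration_advised, immunocompromised, notify_public_health, o2_sat_low, observe_4h, order_pcr, rapid_test_pos, rash, sore_throat, start_antiviral} — 22 facts.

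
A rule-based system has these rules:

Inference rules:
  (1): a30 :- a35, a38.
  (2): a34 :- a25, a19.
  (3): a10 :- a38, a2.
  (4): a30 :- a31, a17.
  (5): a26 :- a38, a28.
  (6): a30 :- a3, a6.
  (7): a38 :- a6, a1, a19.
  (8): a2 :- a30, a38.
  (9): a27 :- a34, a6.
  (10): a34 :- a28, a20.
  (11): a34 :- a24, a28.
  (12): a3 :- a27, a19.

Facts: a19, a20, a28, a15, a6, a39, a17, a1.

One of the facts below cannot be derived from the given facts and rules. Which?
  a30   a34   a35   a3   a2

a35

Round 1: (7) [a38 :- a6, a1, a19.]; (10) [a34 :- a28, a20.]. Adds a38, a34.
Round 2: (5) [a26 :- a38, a28.]; (9) [a27 :- a34, a6.]. Adds a26, a27.
Round 3: (12) [a3 :- a27, a19.]. Adds a3.
Round 4: (6) [a30 :- a3, a6.]. Adds a30.
Round 5: (8) [a2 :- a30, a38.]. Adds a2.
Round 6: (3) [a10 :- a38, a2.]. Adds a10.
Derived: a34 (round 1), a30 (round 4), a3 (round 3), a2 (round 5). a35 never appears in any round.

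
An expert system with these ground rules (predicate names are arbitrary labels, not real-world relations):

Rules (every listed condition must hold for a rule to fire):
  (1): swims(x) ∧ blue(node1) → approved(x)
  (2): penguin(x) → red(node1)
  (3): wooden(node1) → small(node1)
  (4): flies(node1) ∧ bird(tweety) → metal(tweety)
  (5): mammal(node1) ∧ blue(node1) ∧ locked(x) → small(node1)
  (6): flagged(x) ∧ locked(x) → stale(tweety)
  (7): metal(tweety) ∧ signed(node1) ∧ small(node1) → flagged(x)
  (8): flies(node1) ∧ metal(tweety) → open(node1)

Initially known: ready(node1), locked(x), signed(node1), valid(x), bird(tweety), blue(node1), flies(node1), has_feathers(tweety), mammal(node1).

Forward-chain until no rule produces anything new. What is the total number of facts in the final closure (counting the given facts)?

14

Round 1: (4) [flies(node1) ∧ bird(tweety) → metal(tweety)]; (5) [mammal(node1) ∧ blue(node1) ∧ locked(x) → small(node1)]. Adds metal(tweety), small(node1).
Round 2: (7) [metal(tweety) ∧ signed(node1) ∧ small(node1) → flagged(x)]; (8) [flies(node1) ∧ metal(tweety) → open(node1)]. Adds flagged(x), open(node1).
Round 3: (6) [flagged(x) ∧ locked(x) → stale(tweety)]. Adds stale(tweety).
Closure: {bird(tweety), blue(node1), flagged(x), flies(node1), has_feathers(tweety), locked(x), mammal(node1), metal(tweety), open(node1), ready(node1), signed(node1), small(node1), stale(tweety), valid(x)} — 14 facts.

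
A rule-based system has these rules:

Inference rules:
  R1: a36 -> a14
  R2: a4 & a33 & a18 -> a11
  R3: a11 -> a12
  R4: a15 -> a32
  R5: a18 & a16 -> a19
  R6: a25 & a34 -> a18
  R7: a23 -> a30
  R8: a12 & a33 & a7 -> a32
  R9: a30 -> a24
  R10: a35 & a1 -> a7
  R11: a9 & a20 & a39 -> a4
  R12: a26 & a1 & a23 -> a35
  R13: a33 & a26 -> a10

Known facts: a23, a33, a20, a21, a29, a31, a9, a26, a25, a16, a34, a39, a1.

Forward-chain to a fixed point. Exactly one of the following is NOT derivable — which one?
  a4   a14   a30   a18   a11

[1] R6 [a25 & a34 -> a18]; R7 [a23 -> a30]; R11 [a9 & a20 & a39 -> a4]; R12 [a26 & a1 & a23 -> a35]; R13 [a33 & a26 -> a10]. ⇒ new: a18, a30, a4, a35, a10.
[2] R2 [a4 & a33 & a18 -> a11]; R5 [a18 & a16 -> a19]; R9 [a30 -> a24]; R10 [a35 & a1 -> a7]. ⇒ new: a11, a19, a24, a7.
[3] R3 [a11 -> a12]. ⇒ new: a12.
[4] R8 [a12 & a33 & a7 -> a32]. ⇒ new: a32.
Derived: a11 (round 2), a18 (round 1), a4 (round 1), a30 (round 1). a14 never appears in any round.

a14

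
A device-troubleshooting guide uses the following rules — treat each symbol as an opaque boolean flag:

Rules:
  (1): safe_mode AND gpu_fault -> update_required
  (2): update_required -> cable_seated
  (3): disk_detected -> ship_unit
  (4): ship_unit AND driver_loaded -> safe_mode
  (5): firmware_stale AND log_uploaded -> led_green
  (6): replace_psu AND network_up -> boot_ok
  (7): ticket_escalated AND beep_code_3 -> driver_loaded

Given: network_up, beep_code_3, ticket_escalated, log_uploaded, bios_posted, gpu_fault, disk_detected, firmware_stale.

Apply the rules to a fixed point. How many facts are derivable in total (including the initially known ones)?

Round 1: (3) [disk_detected -> ship_unit]; (5) [firmware_stale AND log_uploaded -> led_green]; (7) [ticket_escalated AND beep_code_3 -> driver_loaded]. New: ship_unit, led_green, driver_loaded.
Round 2: (4) [ship_unit AND driver_loaded -> safe_mode]. New: safe_mode.
Round 3: (1) [safe_mode AND gpu_fault -> update_required]. New: update_required.
Round 4: (2) [update_required -> cable_seated]. New: cable_seated.
Closure: {beep_code_3, bios_posted, cable_seated, disk_detected, driver_loaded, firmware_stale, gpu_fault, led_green, log_uploaded, network_up, safe_mode, ship_unit, ticket_escalated, update_required} — 14 facts.

14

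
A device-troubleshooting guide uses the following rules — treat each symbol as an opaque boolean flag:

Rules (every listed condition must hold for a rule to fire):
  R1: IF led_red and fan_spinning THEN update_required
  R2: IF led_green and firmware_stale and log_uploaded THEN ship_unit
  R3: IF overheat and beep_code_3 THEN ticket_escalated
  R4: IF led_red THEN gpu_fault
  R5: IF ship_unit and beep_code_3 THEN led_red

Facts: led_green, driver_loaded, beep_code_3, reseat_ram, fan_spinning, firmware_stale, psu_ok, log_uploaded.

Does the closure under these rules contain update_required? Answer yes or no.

yes

Round 1: R2 [IF led_green and firmware_stale and log_uploaded THEN ship_unit]. New: ship_unit.
Round 2: R5 [IF ship_unit and beep_code_3 THEN led_red]. New: led_red.
Round 3: R1 [IF led_red and fan_spinning THEN update_required]; R4 [IF led_red THEN gpu_fault]. New: update_required, gpu_fault.
update_required appears in round 3, so it is derivable.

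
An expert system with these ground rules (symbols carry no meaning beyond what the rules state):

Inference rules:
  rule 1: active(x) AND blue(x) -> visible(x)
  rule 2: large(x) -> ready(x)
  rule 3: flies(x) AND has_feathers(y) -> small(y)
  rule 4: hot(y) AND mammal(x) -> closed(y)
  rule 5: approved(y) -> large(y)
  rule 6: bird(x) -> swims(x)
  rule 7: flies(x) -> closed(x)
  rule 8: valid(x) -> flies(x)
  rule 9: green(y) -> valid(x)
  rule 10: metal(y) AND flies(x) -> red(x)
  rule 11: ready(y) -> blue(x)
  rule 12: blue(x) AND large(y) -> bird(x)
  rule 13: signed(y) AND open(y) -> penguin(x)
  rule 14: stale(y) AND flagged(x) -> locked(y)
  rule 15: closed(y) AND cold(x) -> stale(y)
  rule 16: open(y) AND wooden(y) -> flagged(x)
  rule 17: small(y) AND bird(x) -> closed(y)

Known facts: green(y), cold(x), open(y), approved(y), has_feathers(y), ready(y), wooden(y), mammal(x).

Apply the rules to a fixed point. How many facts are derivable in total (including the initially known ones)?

Round 1: rule 5 [approved(y) -> large(y)]; rule 9 [green(y) -> valid(x)]; rule 11 [ready(y) -> blue(x)]; rule 16 [open(y) AND wooden(y) -> flagged(x)]. New: large(y), valid(x), blue(x), flagged(x).
Round 2: rule 8 [valid(x) -> flies(x)]; rule 12 [blue(x) AND large(y) -> bird(x)]. New: flies(x), bird(x).
Round 3: rule 3 [flies(x) AND has_feathers(y) -> small(y)]; rule 6 [bird(x) -> swims(x)]; rule 7 [flies(x) -> closed(x)]. New: small(y), swims(x), closed(x).
Round 4: rule 17 [small(y) AND bird(x) -> closed(y)]. New: closed(y).
Round 5: rule 15 [closed(y) AND cold(x) -> stale(y)]. New: stale(y).
Round 6: rule 14 [stale(y) AND flagged(x) -> locked(y)]. New: locked(y).
Closure: {approved(y), bird(x), blue(x), closed(x), closed(y), cold(x), flagged(x), flies(x), green(y), has_feathers(y), large(y), locked(y), mammal(x), open(y), ready(y), small(y), stale(y), swims(x), valid(x), wooden(y)} — 20 facts.

20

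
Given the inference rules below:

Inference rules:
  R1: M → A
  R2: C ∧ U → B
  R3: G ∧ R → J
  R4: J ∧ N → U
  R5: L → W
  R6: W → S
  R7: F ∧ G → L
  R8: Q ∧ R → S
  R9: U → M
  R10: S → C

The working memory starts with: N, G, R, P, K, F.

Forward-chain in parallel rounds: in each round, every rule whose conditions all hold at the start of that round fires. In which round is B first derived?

5

[1] R3 [G ∧ R → J]; R7 [F ∧ G → L]. ⇒ new: J, L.
[2] R4 [J ∧ N → U]; R5 [L → W]. ⇒ new: U, W.
[3] R6 [W → S]; R9 [U → M]. ⇒ new: S, M.
[4] R1 [M → A]; R10 [S → C]. ⇒ new: A, C.
[5] R2 [C ∧ U → B]. ⇒ new: B.
B first appears in round 5.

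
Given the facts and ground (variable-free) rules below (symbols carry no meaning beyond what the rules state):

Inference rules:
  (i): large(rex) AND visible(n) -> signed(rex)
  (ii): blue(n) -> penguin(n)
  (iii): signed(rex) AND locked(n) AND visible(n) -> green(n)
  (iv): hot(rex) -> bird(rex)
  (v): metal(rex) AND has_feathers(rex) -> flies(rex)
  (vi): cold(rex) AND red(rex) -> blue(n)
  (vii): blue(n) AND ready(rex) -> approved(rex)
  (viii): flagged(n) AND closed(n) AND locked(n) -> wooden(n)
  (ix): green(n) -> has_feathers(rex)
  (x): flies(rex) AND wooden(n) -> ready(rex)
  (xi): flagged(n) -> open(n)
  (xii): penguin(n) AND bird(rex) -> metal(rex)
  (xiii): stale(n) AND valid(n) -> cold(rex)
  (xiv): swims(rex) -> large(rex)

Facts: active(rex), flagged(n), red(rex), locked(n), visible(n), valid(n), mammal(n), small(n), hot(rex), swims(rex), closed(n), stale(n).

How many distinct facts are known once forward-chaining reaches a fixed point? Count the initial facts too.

26

[1] (iv) [hot(rex) -> bird(rex)]; (viii) [flagged(n) AND closed(n) AND locked(n) -> wooden(n)]; (xi) [flagged(n) -> open(n)]; (xiii) [stale(n) AND valid(n) -> cold(rex)]; (xiv) [swims(rex) -> large(rex)]. ⇒ new: bird(rex), wooden(n), open(n), cold(rex), large(rex).
[2] (i) [large(rex) AND visible(n) -> signed(rex)]; (vi) [cold(rex) AND red(rex) -> blue(n)]. ⇒ new: signed(rex), blue(n).
[3] (ii) [blue(n) -> penguin(n)]; (iii) [signed(rex) AND locked(n) AND visible(n) -> green(n)]. ⇒ new: penguin(n), green(n).
[4] (ix) [green(n) -> has_feathers(rex)]; (xii) [penguin(n) AND bird(rex) -> metal(rex)]. ⇒ new: has_feathers(rex), metal(rex).
[5] (v) [metal(rex) AND has_feathers(rex) -> flies(rex)]. ⇒ new: flies(rex).
[6] (x) [flies(rex) AND wooden(n) -> ready(rex)]. ⇒ new: ready(rex).
[7] (vii) [blue(n) AND ready(rex) -> approved(rex)]. ⇒ new: approved(rex).
Closure: {active(rex), approved(rex), bird(rex), blue(n), closed(n), cold(rex), flagged(n), flies(rex), green(n), has_feathers(rex), hot(rex), large(rex), locked(n), mammal(n), metal(rex), open(n), penguin(n), ready(rex), red(rex), signed(rex), small(n), stale(n), swims(rex), valid(n), visible(n), wooden(n)} — 26 facts.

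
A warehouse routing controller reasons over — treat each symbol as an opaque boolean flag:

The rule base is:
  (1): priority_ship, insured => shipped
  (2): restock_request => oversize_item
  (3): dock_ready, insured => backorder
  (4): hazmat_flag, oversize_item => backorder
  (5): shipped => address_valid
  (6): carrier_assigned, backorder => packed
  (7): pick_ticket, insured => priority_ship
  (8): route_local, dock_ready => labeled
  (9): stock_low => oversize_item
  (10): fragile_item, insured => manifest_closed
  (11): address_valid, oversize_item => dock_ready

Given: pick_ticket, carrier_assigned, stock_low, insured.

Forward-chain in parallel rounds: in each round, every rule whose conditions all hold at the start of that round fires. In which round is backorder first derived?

5

Round 1: (7) [pick_ticket, insured => priority_ship]; (9) [stock_low => oversize_item]. Adds priority_ship, oversize_item.
Round 2: (1) [priority_ship, insured => shipped]. Adds shipped.
Round 3: (5) [shipped => address_valid]. Adds address_valid.
Round 4: (11) [address_valid, oversize_item => dock_ready]. Adds dock_ready.
Round 5: (3) [dock_ready, insured => backorder]. Adds backorder.
backorder first appears in round 5.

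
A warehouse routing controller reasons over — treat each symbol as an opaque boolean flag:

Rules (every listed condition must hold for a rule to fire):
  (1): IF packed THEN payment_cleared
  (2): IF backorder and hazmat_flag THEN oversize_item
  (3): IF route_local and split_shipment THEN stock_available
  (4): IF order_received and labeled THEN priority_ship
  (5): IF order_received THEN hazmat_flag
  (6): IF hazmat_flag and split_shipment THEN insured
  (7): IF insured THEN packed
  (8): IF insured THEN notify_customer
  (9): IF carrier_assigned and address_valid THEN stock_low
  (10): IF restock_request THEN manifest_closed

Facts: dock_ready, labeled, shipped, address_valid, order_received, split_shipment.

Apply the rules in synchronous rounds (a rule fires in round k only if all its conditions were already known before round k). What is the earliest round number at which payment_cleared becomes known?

Round 1 — (4), (5), derive priority_ship, hazmat_flag.
Round 2 — (6), derive insured.
Round 3 — (7), (8), derive packed, notify_customer.
Round 4 — (1), derive payment_cleared.
payment_cleared first appears in round 4.

4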